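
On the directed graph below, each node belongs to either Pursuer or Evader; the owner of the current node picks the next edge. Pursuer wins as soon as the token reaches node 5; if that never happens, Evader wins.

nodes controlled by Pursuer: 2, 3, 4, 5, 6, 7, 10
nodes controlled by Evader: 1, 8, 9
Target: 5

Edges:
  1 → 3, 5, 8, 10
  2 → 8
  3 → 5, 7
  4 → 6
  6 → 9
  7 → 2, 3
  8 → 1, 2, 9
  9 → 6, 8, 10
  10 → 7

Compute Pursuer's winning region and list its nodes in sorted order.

A0 = {5}
A1: add {3} — 3 (Pursuer) has 3→5.
A2: add {7} — 7 (Pursuer) has 7→3.
A3: add {10} — 10 (Pursuer) has 10→7.
A4 = A3; e.g. 1 (Evader) can still go to 8. Fixed point.
Pursuer's winning region = {3, 5, 7, 10}.

3, 5, 7, 10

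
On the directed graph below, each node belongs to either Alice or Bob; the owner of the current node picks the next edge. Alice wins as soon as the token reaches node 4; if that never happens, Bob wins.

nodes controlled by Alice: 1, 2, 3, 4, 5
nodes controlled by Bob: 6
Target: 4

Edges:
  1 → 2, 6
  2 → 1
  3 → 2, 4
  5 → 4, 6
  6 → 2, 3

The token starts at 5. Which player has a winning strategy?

Alice

A0 = {4}
A1: add {3, 5} — 3 (Alice) has 3→4; 5 (Alice) has 5→4.
A2 = A1; e.g. 1 (Alice) has no edge into A1. Fixed point.
5 ∈ A1, so Alice can force the target.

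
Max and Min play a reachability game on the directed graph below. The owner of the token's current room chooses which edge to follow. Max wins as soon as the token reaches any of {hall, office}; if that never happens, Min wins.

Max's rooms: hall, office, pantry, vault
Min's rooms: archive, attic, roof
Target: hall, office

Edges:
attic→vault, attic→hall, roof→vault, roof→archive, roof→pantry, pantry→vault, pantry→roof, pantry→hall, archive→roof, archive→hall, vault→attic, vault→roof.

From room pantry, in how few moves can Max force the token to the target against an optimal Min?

A0 = {hall, office}
A1: add {pantry} — pantry (Max) has pantry→hall.
A2 = A1; e.g. attic (Min) can still go to vault. Fixed point.
pantry enters the attractor at level 1, so Max can force the target in 1 move from there.

1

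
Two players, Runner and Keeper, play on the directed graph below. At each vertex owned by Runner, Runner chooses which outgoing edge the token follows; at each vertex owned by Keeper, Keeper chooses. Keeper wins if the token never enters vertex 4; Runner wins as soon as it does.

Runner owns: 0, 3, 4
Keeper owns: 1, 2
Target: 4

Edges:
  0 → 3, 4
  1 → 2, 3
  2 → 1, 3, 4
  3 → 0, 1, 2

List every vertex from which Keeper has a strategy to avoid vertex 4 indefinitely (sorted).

1, 2

A0 = {4}
A1: add {0} — 0 (Runner) has 0→4.
A2: add {3} — 3 (Runner) has 3→0.
A3 = A2; e.g. 1 (Keeper) can still go to 2. Fixed point.
Runner's attractor = {0, 3, 4}; Keeper avoids the target exactly from the complement.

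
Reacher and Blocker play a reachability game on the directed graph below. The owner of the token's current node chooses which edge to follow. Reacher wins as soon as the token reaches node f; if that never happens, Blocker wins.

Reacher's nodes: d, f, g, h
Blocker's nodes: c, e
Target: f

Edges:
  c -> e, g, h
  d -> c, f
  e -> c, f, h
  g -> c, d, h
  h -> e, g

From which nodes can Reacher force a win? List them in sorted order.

A0 = {f}
A1: add {d} — d (Reacher) has d→f.
A2: add {g} — g (Reacher) has g→d.
A3: add {h} — h (Reacher) has h→g.
A4 = A3; e.g. c (Blocker) can still go to e. Fixed point.
Reacher's winning region = {d, f, g, h}.

d, f, g, h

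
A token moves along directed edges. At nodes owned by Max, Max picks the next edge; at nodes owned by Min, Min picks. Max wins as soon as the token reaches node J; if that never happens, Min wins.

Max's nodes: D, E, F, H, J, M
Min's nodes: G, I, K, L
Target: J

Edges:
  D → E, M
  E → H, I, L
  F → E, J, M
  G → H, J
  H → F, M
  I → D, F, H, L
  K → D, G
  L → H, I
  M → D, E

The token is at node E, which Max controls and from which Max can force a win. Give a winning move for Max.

H

A0 = {J}
A1: add {F} — F (Max) has F→J.
A2: add {H} — H (Max) has H→F.
A3: add {E, G} — E (Max) has E→H; G (Min): all of {H, J} already in.
A4: add {D, M} — D (Max) has D→E; M (Max) has M→E.
A5: add {K} — K (Min): all of {D, G} already in.
A6 = A5; e.g. I (Min) can still go to L. Fixed point.
From E, successor H is in the attractor (rank 2); the other successors I, L are not.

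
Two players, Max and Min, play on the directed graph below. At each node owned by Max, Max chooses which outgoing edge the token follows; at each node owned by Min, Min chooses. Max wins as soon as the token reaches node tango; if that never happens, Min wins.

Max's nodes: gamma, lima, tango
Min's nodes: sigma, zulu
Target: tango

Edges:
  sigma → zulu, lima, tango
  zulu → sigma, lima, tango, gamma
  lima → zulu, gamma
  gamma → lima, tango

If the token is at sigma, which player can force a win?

Min

A0 = {tango}
A1: add {gamma} — gamma (Max) has gamma→tango.
A2: add {lima} — lima (Max) has lima→gamma.
A3 = A2; e.g. sigma (Min) can still go to zulu. Fixed point.
sigma never enters the attractor, so Min can avoid the target forever.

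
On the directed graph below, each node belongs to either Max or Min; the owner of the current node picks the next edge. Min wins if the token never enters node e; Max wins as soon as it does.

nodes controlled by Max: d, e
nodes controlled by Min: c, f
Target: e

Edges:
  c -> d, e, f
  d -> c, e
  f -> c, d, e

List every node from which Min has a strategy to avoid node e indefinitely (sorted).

A0 = {e}
A1: add {d} — d (Max) has d→e.
A2 = A1; e.g. c (Min) can still go to f. Fixed point.
Max's attractor = {d, e}; Min avoids the target exactly from the complement.

c, f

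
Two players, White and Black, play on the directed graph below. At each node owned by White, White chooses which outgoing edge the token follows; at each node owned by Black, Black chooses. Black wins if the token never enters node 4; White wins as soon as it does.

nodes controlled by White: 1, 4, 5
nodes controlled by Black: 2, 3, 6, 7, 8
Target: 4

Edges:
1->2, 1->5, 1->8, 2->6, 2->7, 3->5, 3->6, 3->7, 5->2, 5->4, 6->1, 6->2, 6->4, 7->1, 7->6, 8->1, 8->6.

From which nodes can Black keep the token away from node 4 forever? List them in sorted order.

2, 3, 6, 7, 8

A0 = {4}
A1: add {5} — 5 (White) has 5→4.
A2: add {1} — 1 (White) has 1→5.
A3 = A2; e.g. 2 (Black) can still go to 6. Fixed point.
White's attractor = {1, 4, 5}; Black avoids the target exactly from the complement.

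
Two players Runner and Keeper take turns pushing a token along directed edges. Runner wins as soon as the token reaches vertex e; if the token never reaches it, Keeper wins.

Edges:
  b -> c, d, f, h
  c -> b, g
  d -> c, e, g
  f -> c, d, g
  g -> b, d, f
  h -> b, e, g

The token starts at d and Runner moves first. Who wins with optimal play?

Runner

Track states (vertex, player-to-move).
A0 = {(e,Runner), (e,Keeper)}
A1: add {(d,Runner), (h,Runner)}.
(d,Runner) ∈ A1 ⇒ Runner forces the target.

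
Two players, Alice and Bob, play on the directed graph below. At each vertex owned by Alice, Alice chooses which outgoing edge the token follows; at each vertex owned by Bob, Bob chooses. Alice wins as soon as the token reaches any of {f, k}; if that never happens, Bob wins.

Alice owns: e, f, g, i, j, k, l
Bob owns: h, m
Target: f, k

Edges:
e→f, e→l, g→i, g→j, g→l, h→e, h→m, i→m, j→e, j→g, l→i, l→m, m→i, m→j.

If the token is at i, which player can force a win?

A0 = {f, k}
A1: add {e} — e (Alice) has e→f.
A2: add {j} — j (Alice) has j→e.
A3: add {g} — g (Alice) has g→j.
A4 = A3; e.g. h (Bob) can still go to m. Fixed point.
i never enters the attractor, so Bob can avoid the target forever.

Bob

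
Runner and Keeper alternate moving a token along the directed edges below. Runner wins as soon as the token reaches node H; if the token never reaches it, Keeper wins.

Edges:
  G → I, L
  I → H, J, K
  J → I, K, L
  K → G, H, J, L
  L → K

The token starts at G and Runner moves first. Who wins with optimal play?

Runner

Track states (vertex, player-to-move).
A0 = {(H,Runner), (H,Keeper)}
A1: add {(I,Runner), (K,Runner)}.
A2: add {(L,Keeper)}.
A3: add {(G,Runner), (J,Runner)}.
(G,Runner) ∈ A3 ⇒ Runner forces the target.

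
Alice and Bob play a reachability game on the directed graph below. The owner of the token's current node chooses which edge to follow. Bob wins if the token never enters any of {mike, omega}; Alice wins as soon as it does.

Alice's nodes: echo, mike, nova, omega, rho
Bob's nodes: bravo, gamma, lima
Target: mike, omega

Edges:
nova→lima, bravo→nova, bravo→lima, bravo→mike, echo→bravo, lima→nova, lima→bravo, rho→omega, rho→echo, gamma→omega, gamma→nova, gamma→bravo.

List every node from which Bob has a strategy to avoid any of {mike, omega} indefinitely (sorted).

A0 = {mike, omega}
A1: add {rho} — rho (Alice) has rho→omega.
A2 = A1; e.g. nova (Alice) has no edge into A1. Fixed point.
Alice's attractor = {mike, omega, rho}; Bob avoids the target exactly from the complement.

bravo, echo, gamma, lima, nova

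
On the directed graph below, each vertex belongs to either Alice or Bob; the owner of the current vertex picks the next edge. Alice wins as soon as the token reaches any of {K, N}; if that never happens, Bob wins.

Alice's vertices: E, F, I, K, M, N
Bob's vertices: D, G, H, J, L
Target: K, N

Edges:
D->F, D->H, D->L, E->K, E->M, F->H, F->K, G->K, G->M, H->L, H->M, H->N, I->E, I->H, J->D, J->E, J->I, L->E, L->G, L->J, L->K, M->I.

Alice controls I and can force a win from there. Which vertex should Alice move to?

E

A0 = {K, N}
A1: add {E, F} — E (Alice) has E→K; F (Alice) has F→K.
A2: add {I} — I (Alice) has I→E.
A3: add {M} — M (Alice) has M→I.
A4: add {G} — G (Bob): all of {K, M} already in.
A5 = A4; e.g. D (Bob) can still go to H. Fixed point.
From I, successor E is in the attractor (rank 1); the other successor H is not.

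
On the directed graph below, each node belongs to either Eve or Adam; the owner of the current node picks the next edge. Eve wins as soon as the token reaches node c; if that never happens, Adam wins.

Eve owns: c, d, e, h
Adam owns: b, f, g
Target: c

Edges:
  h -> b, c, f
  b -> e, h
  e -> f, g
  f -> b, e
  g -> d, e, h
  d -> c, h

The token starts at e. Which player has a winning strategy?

A0 = {c}
A1: add {d, h} — d (Eve) has d→c; h (Eve) has h→c.
A2 = A1; e.g. b (Adam) can still go to e. Fixed point.
e never enters the attractor, so Adam can avoid the target forever.

Adam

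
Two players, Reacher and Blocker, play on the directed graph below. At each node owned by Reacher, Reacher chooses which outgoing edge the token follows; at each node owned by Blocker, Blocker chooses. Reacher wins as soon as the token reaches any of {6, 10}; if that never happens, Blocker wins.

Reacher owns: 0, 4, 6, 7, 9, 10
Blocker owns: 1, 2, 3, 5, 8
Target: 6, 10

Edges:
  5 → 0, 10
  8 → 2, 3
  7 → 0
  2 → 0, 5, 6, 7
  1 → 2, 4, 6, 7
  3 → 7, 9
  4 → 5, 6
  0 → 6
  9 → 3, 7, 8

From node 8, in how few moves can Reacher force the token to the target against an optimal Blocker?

5

A0 = {6, 10}
A1: add {0, 4} — 0 (Reacher) has 0→6; 4 (Reacher) has 4→6.
A2: add {5, 7} — 5 (Blocker): all of {0, 10} already in; 7 (Reacher) has 7→0.
A3: add {2, 9} — 2 (Blocker): all of {0, 5, 6, 7} already in; 9 (Reacher) has 9→7.
A4: add {1, 3} — 1 (Blocker): all of {2, 4, 6, 7} already in; 3 (Blocker): all of {7, 9} already in.
A5: add {8} — 8 (Blocker): all of {2, 3} already in.
A5 = all vertices. Fixed point.
8 enters the attractor at level 5, so Reacher can force the target in 5 moves from there.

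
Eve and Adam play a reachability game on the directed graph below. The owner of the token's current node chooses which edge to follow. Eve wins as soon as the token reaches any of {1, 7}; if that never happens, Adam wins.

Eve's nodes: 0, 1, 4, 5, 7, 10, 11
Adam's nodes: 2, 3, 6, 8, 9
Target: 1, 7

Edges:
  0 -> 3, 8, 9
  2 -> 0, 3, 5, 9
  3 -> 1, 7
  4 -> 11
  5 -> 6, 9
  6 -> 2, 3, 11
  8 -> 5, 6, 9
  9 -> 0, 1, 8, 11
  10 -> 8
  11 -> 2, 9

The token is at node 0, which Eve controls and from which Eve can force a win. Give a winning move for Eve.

A0 = {1, 7}
A1: add {3} — 3 (Adam): all of {1, 7} already in.
A2: add {0} — 0 (Eve) has 0→3.
A3 = A2; e.g. 2 (Adam) can still go to 5. Fixed point.
From 0, successor 3 is in the attractor (rank 1); the other successors 8, 9 are not.

3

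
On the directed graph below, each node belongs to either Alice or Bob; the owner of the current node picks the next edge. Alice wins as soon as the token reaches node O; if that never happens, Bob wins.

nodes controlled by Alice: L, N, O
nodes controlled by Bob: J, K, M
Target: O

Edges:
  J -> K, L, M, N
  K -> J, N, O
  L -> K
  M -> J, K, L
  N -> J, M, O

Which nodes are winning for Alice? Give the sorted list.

N, O

A0 = {O}
A1: add {N} — N (Alice) has N→O.
A2 = A1; e.g. J (Bob) can still go to K. Fixed point.
Alice's winning region = {N, O}.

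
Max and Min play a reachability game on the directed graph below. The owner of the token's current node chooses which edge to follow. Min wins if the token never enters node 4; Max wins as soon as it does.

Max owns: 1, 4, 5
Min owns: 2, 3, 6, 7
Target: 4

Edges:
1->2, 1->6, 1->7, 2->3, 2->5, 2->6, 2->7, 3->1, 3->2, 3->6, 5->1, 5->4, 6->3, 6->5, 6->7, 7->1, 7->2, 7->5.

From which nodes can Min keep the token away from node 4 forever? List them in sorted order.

A0 = {4}
A1: add {5} — 5 (Max) has 5→4.
A2 = A1; e.g. 1 (Max) has no edge into A1. Fixed point.
Max's attractor = {4, 5}; Min avoids the target exactly from the complement.

1, 2, 3, 6, 7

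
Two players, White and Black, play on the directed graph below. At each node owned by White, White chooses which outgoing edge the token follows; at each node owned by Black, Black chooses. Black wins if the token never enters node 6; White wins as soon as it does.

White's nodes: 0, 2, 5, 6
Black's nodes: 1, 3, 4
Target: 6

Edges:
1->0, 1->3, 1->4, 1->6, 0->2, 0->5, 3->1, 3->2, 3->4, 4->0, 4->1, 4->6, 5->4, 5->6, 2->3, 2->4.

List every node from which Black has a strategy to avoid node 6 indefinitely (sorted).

1, 2, 3, 4

A0 = {6}
A1: add {5} — 5 (White) has 5→6.
A2: add {0} — 0 (White) has 0→5.
A3 = A2; e.g. 1 (Black) can still go to 3. Fixed point.
White's attractor = {0, 5, 6}; Black avoids the target exactly from the complement.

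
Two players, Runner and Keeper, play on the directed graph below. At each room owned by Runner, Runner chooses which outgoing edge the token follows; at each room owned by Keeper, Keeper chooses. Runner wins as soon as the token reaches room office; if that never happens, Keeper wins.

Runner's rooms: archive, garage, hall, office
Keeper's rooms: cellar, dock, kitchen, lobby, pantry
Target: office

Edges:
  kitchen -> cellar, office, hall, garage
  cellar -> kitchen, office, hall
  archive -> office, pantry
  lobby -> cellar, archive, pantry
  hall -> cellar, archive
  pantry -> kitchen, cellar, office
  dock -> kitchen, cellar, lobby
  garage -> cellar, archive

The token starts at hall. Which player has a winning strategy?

Runner

A0 = {office}
A1: add {archive} — archive (Runner) has archive→office.
A2: add {garage, hall} — hall (Runner) has hall→archive; garage (Runner) has garage→archive.
A3 = A2; e.g. kitchen (Keeper) can still go to cellar. Fixed point.
hall ∈ A2, so Runner can force the target.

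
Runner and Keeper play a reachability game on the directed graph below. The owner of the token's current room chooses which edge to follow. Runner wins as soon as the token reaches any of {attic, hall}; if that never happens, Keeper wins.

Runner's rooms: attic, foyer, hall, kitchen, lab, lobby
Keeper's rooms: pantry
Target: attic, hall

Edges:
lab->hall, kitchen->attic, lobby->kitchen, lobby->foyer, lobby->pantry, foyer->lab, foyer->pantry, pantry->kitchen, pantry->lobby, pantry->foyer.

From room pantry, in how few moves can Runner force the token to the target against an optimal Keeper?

A0 = {attic, hall}
A1: add {kitchen, lab} — lab (Runner) has lab→hall; kitchen (Runner) has kitchen→attic.
A2: add {foyer, lobby} — lobby (Runner) has lobby→kitchen; foyer (Runner) has foyer→lab.
A3: add {pantry} — pantry (Keeper): all of {kitchen, lobby, foyer} already in.
A3 = all vertices. Fixed point.
pantry enters the attractor at level 3, so Runner can force the target in 3 moves from there.

3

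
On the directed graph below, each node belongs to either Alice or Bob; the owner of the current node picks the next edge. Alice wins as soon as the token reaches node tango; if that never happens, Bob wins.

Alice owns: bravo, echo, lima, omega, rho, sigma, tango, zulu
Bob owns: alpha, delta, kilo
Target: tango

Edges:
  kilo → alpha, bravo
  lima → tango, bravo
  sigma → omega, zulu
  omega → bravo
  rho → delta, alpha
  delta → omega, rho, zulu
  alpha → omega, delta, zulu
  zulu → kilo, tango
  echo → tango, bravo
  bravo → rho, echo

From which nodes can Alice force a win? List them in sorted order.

bravo, echo, lima, omega, sigma, tango, zulu

A0 = {tango}
A1: add {echo, lima, zulu} — lima (Alice) has lima→tango; zulu (Alice) has zulu→tango; echo (Alice) has echo→tango.
A2: add {bravo, sigma} — sigma (Alice) has sigma→zulu; bravo (Alice) has bravo→echo.
A3: add {omega} — omega (Alice) has omega→bravo.
A4 = A3; e.g. kilo (Bob) can still go to alpha. Fixed point.
Alice's winning region = {bravo, echo, lima, omega, sigma, tango, zulu}.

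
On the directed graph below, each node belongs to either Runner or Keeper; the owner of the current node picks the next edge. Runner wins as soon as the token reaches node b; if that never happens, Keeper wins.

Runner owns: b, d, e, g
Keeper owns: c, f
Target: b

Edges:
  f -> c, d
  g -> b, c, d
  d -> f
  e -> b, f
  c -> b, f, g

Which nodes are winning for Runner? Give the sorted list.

b, e, g

A0 = {b}
A1: add {e, g} — e (Runner) has e→b; g (Runner) has g→b.
A2 = A1; e.g. c (Keeper) can still go to f. Fixed point.
Runner's winning region = {b, e, g}.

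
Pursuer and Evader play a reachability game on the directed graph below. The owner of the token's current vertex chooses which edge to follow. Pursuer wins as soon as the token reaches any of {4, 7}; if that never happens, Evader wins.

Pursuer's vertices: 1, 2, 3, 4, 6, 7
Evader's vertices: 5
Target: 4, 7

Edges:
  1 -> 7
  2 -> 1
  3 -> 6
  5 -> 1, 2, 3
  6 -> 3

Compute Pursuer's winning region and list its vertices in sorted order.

A0 = {4, 7}
A1: add {1} — 1 (Pursuer) has 1→7.
A2: add {2} — 2 (Pursuer) has 2→1.
A3 = A2; e.g. 3 (Pursuer) has no edge into A2. Fixed point.
Pursuer's winning region = {1, 2, 4, 7}.

1, 2, 4, 7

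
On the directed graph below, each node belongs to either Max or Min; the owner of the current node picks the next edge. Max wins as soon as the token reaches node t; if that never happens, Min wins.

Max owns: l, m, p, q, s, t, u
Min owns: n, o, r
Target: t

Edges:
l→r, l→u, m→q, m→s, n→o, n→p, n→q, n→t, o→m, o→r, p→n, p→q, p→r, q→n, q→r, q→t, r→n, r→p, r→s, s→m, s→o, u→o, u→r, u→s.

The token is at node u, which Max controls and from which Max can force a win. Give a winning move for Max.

s

A0 = {t}
A1: add {q} — q (Max) has q→t.
A2: add {m, p} — m (Max) has m→q; p (Max) has p→q.
A3: add {s} — s (Max) has s→m.
A4: add {u} — u (Max) has u→s.
A5: add {l} — l (Max) has l→u.
A6 = A5; e.g. n (Min) can still go to o. Fixed point.
From u, successor s is in the attractor (rank 3); the other successors o, r are not.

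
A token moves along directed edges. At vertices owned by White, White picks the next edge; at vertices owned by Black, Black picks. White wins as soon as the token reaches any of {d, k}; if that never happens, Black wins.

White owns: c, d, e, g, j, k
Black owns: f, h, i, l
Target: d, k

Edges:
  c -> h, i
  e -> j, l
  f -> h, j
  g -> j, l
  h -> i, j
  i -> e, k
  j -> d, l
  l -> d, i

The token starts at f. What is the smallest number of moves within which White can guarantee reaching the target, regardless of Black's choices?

5

A0 = {d, k}
A1: add {j} — j (White) has j→d.
A2: add {e, g} — e (White) has e→j; g (White) has g→j.
A3: add {i} — i (Black): all of {e, k} already in.
A4: add {c, h, l} — c (White) has c→i; h (Black): all of {i, j} already in; l (Black): all of {d, i} already in.
A5: add {f} — f (Black): all of {h, j} already in.
A5 = all vertices. Fixed point.
f enters the attractor at level 5, so White can force the target in 5 moves from there.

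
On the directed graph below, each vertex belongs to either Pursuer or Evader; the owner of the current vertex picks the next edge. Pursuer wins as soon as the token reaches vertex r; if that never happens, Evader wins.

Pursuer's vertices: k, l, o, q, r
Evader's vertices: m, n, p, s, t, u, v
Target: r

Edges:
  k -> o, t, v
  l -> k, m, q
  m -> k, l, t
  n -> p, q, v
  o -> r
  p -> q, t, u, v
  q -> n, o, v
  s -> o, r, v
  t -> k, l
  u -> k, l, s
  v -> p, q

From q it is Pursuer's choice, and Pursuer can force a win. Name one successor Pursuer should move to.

A0 = {r}
A1: add {o} — o (Pursuer) has o→r.
A2: add {k, q} — k (Pursuer) has k→o; q (Pursuer) has q→o.
A3: add {l} — l (Pursuer) has l→k.
A4: add {t} — t (Evader): all of {k, l} already in.
A5: add {m} — m (Evader): all of {k, l, t} already in.
A6 = A5; e.g. n (Evader) can still go to p. Fixed point.
From q, successor o is in the attractor (rank 1); the other successors n, v are not.

o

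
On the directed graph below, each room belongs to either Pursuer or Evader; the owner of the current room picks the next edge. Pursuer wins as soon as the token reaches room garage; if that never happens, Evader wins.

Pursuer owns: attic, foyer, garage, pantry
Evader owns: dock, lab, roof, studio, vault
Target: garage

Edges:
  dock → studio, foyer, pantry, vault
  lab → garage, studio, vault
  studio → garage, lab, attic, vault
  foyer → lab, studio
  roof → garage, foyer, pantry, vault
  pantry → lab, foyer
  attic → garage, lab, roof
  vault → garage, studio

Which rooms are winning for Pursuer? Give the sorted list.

attic, garage

A0 = {garage}
A1: add {attic} — attic (Pursuer) has attic→garage.
A2 = A1; e.g. dock (Evader) can still go to studio. Fixed point.
Pursuer's winning region = {attic, garage}.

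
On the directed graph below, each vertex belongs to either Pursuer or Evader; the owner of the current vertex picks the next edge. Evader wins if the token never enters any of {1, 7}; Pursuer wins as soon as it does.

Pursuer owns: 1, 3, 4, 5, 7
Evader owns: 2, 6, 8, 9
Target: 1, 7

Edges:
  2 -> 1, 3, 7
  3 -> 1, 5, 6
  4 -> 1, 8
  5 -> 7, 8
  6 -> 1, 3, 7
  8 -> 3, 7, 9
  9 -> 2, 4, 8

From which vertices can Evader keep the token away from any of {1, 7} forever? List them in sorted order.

A0 = {1, 7}
A1: add {3, 4, 5} — 3 (Pursuer) has 3→1; 4 (Pursuer) has 4→1; 5 (Pursuer) has 5→7.
A2: add {2, 6} — 2 (Evader): all of {1, 3, 7} already in; 6 (Evader): all of {1, 3, 7} already in.
A3 = A2; e.g. 8 (Evader) can still go to 9. Fixed point.
Pursuer's attractor = {1, 2, 3, 4, 5, 6, 7}; Evader avoids the target exactly from the complement.

8, 9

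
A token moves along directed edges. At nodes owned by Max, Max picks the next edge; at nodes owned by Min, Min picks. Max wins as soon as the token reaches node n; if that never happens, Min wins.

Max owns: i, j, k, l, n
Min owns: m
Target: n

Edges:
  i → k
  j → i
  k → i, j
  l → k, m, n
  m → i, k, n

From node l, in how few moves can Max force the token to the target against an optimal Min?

A0 = {n}
A1: add {l} — l (Max) has l→n.
A2 = A1; e.g. i (Max) has no edge into A1. Fixed point.
l enters the attractor at level 1, so Max can force the target in 1 move from there.

1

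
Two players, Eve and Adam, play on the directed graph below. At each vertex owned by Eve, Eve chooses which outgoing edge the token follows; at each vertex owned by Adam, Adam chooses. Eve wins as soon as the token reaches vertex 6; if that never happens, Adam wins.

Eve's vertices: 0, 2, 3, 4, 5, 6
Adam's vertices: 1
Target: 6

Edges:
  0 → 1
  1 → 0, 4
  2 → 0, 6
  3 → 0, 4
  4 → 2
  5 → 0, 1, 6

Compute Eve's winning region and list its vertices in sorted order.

2, 3, 4, 5, 6

A0 = {6}
A1: add {2, 5} — 2 (Eve) has 2→6; 5 (Eve) has 5→6.
A2: add {4} — 4 (Eve) has 4→2.
A3: add {3} — 3 (Eve) has 3→4.
A4 = A3; e.g. 0 (Eve) has no edge into A3. Fixed point.
Eve's winning region = {2, 3, 4, 5, 6}.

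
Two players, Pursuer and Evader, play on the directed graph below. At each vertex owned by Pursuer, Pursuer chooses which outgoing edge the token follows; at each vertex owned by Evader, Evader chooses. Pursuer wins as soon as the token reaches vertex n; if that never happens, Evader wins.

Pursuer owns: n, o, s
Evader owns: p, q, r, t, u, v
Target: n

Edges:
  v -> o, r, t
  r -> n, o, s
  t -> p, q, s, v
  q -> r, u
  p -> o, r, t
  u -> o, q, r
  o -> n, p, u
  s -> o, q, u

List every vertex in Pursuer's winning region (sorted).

A0 = {n}
A1: add {o} — o (Pursuer) has o→n.
A2: add {s} — s (Pursuer) has s→o.
A3: add {r} — r (Evader): all of {n, o, s} already in.
A4 = A3; e.g. p (Evader) can still go to t. Fixed point.
Pursuer's winning region = {n, o, r, s}.

n, o, r, s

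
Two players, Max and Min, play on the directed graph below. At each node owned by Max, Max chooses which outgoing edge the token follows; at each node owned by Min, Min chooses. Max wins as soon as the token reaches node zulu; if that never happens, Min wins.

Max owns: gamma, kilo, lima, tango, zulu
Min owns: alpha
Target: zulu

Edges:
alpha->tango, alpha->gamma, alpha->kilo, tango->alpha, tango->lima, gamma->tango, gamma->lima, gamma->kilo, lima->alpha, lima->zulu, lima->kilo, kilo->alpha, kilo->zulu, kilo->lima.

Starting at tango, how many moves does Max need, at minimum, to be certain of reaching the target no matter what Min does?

2

A0 = {zulu}
A1: add {kilo, lima} — lima (Max) has lima→zulu; kilo (Max) has kilo→zulu.
A2: add {gamma, tango} — tango (Max) has tango→lima; gamma (Max) has gamma→lima.
tango enters the attractor at level 2, so Max can force the target in 2 moves from there.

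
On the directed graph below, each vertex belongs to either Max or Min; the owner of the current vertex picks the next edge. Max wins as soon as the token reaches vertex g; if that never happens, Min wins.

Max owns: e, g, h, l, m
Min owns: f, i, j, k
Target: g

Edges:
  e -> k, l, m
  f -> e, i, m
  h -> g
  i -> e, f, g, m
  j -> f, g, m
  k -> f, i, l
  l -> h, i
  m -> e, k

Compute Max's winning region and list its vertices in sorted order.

A0 = {g}
A1: add {h} — h (Max) has h→g.
A2: add {l} — l (Max) has l→h.
A3: add {e} — e (Max) has e→l.
A4: add {m} — m (Max) has m→e.
A5 = A4; e.g. f (Min) can still go to i. Fixed point.
Max's winning region = {e, g, h, l, m}.

e, g, h, l, m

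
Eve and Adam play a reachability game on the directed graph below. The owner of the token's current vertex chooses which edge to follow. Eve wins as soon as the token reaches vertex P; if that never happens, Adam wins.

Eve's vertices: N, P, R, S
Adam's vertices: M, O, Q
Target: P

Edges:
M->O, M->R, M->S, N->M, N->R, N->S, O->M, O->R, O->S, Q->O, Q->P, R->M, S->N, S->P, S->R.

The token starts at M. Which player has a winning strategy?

Adam

A0 = {P}
A1: add {S} — S (Eve) has S→P.
A2: add {N} — N (Eve) has N→S.
A3 = A2; e.g. M (Adam) can still go to O. Fixed point.
M never enters the attractor, so Adam can avoid the target forever.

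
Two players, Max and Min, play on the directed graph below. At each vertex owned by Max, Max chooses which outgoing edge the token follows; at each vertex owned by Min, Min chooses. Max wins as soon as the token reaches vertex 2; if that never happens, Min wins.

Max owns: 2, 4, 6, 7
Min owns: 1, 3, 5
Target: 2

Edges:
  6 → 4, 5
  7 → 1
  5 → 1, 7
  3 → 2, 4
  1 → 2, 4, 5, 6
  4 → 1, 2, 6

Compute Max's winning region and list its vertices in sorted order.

2, 3, 4, 6

A0 = {2}
A1: add {4} — 4 (Max) has 4→2.
A2: add {3, 6} — 3 (Min): all of {2, 4} already in; 6 (Max) has 6→4.
A3 = A2; e.g. 1 (Min) can still go to 5. Fixed point.
Max's winning region = {2, 3, 4, 6}.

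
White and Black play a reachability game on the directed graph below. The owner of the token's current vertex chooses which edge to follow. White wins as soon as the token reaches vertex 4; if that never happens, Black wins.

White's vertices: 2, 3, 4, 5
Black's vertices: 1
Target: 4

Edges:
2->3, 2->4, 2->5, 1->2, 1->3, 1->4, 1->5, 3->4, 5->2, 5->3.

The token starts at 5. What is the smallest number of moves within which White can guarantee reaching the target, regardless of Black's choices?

A0 = {4}
A1: add {2, 3} — 2 (White) has 2→4; 3 (White) has 3→4.
A2: add {5} — 5 (White) has 5→2.
5 enters the attractor at level 2, so White can force the target in 2 moves from there.

2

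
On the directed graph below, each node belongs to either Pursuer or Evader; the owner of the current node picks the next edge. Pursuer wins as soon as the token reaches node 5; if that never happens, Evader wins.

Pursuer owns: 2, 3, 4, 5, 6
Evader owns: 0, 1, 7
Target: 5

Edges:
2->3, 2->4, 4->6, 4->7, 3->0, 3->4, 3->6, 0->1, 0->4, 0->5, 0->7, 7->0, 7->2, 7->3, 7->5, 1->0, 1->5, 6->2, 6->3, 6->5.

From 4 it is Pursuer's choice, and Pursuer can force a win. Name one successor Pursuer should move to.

6

A0 = {5}
A1: add {6} — 6 (Pursuer) has 6→5.
A2: add {3, 4} — 3 (Pursuer) has 3→6; 4 (Pursuer) has 4→6.
A3: add {2} — 2 (Pursuer) has 2→3.
A4 = A3; e.g. 0 (Evader) can still go to 1. Fixed point.
From 4, successor 6 is in the attractor (rank 1); the other successor 7 is not.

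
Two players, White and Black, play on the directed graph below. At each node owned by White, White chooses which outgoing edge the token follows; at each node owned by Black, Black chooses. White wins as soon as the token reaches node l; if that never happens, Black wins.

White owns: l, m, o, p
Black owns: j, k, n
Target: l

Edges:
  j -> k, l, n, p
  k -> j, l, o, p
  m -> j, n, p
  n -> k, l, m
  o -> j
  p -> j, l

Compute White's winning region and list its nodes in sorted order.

A0 = {l}
A1: add {p} — p (White) has p→l.
A2: add {m} — m (White) has m→p.
A3 = A2; e.g. j (Black) can still go to k. Fixed point.
White's winning region = {l, m, p}.

l, m, p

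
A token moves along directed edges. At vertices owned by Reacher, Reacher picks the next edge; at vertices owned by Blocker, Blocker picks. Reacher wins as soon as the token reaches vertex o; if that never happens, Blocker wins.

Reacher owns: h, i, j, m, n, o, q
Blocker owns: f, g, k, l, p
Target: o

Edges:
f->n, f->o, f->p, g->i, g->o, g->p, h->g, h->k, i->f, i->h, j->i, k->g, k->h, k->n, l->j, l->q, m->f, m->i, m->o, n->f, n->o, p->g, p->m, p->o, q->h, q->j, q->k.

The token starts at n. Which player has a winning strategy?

A0 = {o}
A1: add {m, n} — m (Reacher) has m→o; n (Reacher) has n→o.
A2 = A1; e.g. f (Blocker) can still go to p. Fixed point.
n ∈ A1, so Reacher can force the target.

Reacher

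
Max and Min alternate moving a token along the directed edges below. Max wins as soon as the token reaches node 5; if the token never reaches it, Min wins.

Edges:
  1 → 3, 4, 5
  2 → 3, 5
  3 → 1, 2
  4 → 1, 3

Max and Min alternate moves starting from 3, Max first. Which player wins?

Min

Track states (vertex, player-to-move).
A0 = {(5,Max), (5,Min)}
A1: add {(1,Max), (2,Max)}.
A2: add {(3,Min)}.
A3: add {(4,Max)}.
A4 = A3; e.g. (1,Min) stays out. (3,Max) never enters ⇒ Min avoids the target.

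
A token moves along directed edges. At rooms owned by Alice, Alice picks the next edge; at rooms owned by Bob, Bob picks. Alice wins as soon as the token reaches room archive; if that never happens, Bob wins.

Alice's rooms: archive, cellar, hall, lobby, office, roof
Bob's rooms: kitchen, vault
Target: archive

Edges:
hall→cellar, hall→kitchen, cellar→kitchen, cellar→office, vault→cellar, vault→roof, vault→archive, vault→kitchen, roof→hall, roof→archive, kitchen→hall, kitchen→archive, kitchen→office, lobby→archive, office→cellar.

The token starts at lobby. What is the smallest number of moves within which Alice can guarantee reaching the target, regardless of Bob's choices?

A0 = {archive}
A1: add {lobby, roof} — roof (Alice) has roof→archive; lobby (Alice) has lobby→archive.
A2 = A1; e.g. hall (Alice) has no edge into A1. Fixed point.
lobby enters the attractor at level 1, so Alice can force the target in 1 move from there.

1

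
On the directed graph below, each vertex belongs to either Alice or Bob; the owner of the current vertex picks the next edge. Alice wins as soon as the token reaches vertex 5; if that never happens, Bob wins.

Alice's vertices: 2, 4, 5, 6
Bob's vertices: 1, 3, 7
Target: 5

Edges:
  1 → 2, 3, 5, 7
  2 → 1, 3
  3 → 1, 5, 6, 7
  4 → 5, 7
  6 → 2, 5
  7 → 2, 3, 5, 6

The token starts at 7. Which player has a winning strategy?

A0 = {5}
A1: add {4, 6} — 4 (Alice) has 4→5; 6 (Alice) has 6→5.
A2 = A1; e.g. 1 (Bob) can still go to 2. Fixed point.
7 never enters the attractor, so Bob can avoid the target forever.

Bob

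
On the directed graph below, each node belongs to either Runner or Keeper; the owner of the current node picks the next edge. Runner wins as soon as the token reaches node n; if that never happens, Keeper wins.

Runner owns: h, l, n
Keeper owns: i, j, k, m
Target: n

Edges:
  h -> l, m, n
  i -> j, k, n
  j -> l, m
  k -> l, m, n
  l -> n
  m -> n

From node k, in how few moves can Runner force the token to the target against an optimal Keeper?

2

A0 = {n}
A1: add {h, l, m} — h (Runner) has h→n; l (Runner) has l→n; m (Keeper): all of {n} already in.
A2: add {j, k} — j (Keeper): all of {l, m} already in; k (Keeper): all of {l, m, n} already in.
k enters the attractor at level 2, so Runner can force the target in 2 moves from there.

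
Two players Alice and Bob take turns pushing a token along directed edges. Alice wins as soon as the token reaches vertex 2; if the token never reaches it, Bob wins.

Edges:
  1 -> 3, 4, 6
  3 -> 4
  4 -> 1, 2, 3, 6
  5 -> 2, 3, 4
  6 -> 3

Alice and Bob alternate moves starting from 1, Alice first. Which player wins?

Track states (vertex, player-to-move).
A0 = {(2,Alice), (2,Bob)}
A1: add {(4,Alice), (5,Alice)}.
A2: add {(3,Bob)}.
A3: add {(1,Alice), (6,Alice)}.
(1,Alice) ∈ A3 ⇒ Alice forces the target.

Alice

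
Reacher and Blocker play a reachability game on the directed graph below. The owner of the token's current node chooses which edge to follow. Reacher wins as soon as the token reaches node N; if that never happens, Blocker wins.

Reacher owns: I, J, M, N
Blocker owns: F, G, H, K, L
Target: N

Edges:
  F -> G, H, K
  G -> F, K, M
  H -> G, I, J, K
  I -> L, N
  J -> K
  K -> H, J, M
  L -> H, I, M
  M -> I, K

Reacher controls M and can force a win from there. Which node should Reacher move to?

A0 = {N}
A1: add {I} — I (Reacher) has I→N.
A2: add {M} — M (Reacher) has M→I.
A3 = A2; e.g. F (Blocker) can still go to G. Fixed point.
From M, successor I is in the attractor (rank 1); the other successor K is not.

I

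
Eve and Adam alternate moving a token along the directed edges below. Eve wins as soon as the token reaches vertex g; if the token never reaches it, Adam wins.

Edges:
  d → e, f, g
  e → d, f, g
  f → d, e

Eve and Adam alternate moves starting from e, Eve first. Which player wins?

Eve

Track states (vertex, player-to-move).
A0 = {(g,Eve), (g,Adam)}
A1: add {(d,Eve), (e,Eve)}.
(e,Eve) ∈ A1 ⇒ Eve forces the target.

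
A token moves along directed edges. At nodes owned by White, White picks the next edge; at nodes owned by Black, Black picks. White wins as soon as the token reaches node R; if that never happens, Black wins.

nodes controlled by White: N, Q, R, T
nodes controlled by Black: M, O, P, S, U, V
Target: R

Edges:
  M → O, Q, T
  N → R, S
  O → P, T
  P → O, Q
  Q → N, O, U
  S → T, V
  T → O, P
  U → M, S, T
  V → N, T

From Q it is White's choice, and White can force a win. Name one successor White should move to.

A0 = {R}
A1: add {N} — N (White) has N→R.
A2: add {Q} — Q (White) has Q→N.
A3 = A2; e.g. M (Black) can still go to O. Fixed point.
From Q, successor N is in the attractor (rank 1); the other successors O, U are not.

N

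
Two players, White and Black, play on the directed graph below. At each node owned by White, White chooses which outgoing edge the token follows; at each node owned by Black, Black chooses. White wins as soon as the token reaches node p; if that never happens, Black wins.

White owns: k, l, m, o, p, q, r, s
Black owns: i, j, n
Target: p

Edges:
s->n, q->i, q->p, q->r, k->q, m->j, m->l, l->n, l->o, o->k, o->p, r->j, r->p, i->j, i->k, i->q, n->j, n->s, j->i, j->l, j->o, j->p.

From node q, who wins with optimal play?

A0 = {p}
A1: add {o, q, r} — o (White) has o→p; q (White) has q→p; r (White) has r→p.
q ∈ A1, so White can force the target.

White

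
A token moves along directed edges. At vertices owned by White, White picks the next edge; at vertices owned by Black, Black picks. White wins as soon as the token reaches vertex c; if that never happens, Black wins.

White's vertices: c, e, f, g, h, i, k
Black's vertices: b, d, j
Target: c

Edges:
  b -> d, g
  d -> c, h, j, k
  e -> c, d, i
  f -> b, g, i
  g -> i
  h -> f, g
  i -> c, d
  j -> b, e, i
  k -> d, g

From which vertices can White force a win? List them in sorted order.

A0 = {c}
A1: add {e, i} — e (White) has e→c; i (White) has i→c.
A2: add {f, g} — f (White) has f→i; g (White) has g→i.
A3: add {h, k} — h (White) has h→f; k (White) has k→g.
A4 = A3; e.g. b (Black) can still go to d. Fixed point.
White's winning region = {c, e, f, g, h, i, k}.

c, e, f, g, h, i, k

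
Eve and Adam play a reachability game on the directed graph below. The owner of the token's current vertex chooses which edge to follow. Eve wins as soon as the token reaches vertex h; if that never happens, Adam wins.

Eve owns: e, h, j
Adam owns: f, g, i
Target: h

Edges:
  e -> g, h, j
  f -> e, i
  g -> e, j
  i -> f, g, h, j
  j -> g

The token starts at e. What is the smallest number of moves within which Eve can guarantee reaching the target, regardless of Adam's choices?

A0 = {h}
A1: add {e} — e (Eve) has e→h.
A2 = A1; e.g. f (Adam) can still go to i. Fixed point.
e enters the attractor at level 1, so Eve can force the target in 1 move from there.

1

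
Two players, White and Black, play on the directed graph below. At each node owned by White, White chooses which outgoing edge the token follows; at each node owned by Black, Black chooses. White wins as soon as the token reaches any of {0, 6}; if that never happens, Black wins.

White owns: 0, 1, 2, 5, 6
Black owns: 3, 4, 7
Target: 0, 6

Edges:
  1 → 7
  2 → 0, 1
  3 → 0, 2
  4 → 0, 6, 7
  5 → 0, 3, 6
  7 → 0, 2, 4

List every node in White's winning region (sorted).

0, 2, 3, 5, 6

A0 = {0, 6}
A1: add {2, 5} — 2 (White) has 2→0; 5 (White) has 5→0.
A2: add {3} — 3 (Black): all of {0, 2} already in.
A3 = A2; e.g. 1 (White) has no edge into A2. Fixed point.
White's winning region = {0, 2, 3, 5, 6}.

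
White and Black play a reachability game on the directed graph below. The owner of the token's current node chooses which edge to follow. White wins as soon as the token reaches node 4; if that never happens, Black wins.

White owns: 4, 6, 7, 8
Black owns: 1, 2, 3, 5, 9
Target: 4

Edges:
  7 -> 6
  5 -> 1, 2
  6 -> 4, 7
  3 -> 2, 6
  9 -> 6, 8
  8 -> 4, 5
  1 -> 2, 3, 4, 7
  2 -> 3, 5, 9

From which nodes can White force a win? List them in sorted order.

A0 = {4}
A1: add {6, 8} — 6 (White) has 6→4; 8 (White) has 8→4.
A2: add {7, 9} — 7 (White) has 7→6; 9 (Black): all of {6, 8} already in.
A3 = A2; e.g. 1 (Black) can still go to 2. Fixed point.
White's winning region = {4, 6, 7, 8, 9}.

4, 6, 7, 8, 9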